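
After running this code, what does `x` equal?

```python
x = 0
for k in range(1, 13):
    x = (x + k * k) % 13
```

Let's trace through this code step by step.

Initialize: x = 0
Entering loop: for k in range(1, 13):

After execution: x = 0
0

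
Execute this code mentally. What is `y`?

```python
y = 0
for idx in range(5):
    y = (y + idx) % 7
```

Let's trace through this code step by step.

Initialize: y = 0
Entering loop: for idx in range(5):

After execution: y = 3
3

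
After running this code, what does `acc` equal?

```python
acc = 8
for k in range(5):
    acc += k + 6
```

Let's trace through this code step by step.

Initialize: acc = 8
Entering loop: for k in range(5):

After execution: acc = 48
48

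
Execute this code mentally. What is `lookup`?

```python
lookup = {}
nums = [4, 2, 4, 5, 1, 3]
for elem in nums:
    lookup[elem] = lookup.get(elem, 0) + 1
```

Let's trace through this code step by step.

Initialize: lookup = {}
Initialize: nums = [4, 2, 4, 5, 1, 3]
Entering loop: for elem in nums:

After execution: lookup = {4: 2, 2: 1, 5: 1, 1: 1, 3: 1}
{4: 2, 2: 1, 5: 1, 1: 1, 3: 1}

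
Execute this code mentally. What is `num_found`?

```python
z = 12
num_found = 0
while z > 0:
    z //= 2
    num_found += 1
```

Let's trace through this code step by step.

Initialize: z = 12
Initialize: num_found = 0
Entering loop: while z > 0:

After execution: num_found = 4
4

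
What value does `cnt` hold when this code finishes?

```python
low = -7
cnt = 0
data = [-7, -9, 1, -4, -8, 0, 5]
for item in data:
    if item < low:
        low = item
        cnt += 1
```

Let's trace through this code step by step.

Initialize: low = -7
Initialize: cnt = 0
Initialize: data = [-7, -9, 1, -4, -8, 0, 5]
Entering loop: for item in data:

After execution: cnt = 1
1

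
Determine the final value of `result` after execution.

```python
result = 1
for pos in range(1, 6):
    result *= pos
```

Let's trace through this code step by step.

Initialize: result = 1
Entering loop: for pos in range(1, 6):

After execution: result = 120
120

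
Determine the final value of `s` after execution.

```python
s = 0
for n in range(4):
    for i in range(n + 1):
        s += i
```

Let's trace through this code step by step.

Initialize: s = 0
Entering loop: for n in range(4):

After execution: s = 10
10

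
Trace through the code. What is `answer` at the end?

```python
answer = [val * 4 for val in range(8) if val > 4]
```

Let's trace through this code step by step.

Initialize: answer = [val * 4 for val in range(8) if val > 4]

After execution: answer = [20, 24, 28]
[20, 24, 28]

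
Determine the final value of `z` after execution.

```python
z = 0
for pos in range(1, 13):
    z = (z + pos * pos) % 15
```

Let's trace through this code step by step.

Initialize: z = 0
Entering loop: for pos in range(1, 13):

After execution: z = 5
5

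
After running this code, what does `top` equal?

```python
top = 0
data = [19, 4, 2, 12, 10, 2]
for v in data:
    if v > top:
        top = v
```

Let's trace through this code step by step.

Initialize: top = 0
Initialize: data = [19, 4, 2, 12, 10, 2]
Entering loop: for v in data:

After execution: top = 19
19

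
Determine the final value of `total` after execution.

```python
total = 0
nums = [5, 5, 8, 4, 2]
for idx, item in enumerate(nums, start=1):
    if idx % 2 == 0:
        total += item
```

Let's trace through this code step by step.

Initialize: total = 0
Initialize: nums = [5, 5, 8, 4, 2]
Entering loop: for idx, item in enumerate(nums, start=1):

After execution: total = 9
9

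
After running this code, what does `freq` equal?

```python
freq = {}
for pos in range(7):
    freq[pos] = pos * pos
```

Let's trace through this code step by step.

Initialize: freq = {}
Entering loop: for pos in range(7):

After execution: freq = {0: 0, 1: 1, 2: 4, 3: 9, 4: 16, 5: 25, 6: 36}
{0: 0, 1: 1, 2: 4, 3: 9, 4: 16, 5: 25, 6: 36}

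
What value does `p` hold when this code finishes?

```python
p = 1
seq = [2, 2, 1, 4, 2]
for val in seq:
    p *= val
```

Let's trace through this code step by step.

Initialize: p = 1
Initialize: seq = [2, 2, 1, 4, 2]
Entering loop: for val in seq:

After execution: p = 32
32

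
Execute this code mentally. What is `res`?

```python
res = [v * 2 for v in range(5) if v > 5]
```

Let's trace through this code step by step.

Initialize: res = [v * 2 for v in range(5) if v > 5]

After execution: res = []
[]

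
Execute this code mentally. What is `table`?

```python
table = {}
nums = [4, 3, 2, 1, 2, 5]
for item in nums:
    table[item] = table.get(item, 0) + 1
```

Let's trace through this code step by step.

Initialize: table = {}
Initialize: nums = [4, 3, 2, 1, 2, 5]
Entering loop: for item in nums:

After execution: table = {4: 1, 3: 1, 2: 2, 1: 1, 5: 1}
{4: 1, 3: 1, 2: 2, 1: 1, 5: 1}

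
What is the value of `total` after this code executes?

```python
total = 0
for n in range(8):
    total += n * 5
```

Let's trace through this code step by step.

Initialize: total = 0
Entering loop: for n in range(8):

After execution: total = 140
140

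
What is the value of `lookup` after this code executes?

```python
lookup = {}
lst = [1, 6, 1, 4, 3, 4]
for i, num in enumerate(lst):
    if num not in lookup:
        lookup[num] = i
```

Let's trace through this code step by step.

Initialize: lookup = {}
Initialize: lst = [1, 6, 1, 4, 3, 4]
Entering loop: for i, num in enumerate(lst):

After execution: lookup = {1: 0, 6: 1, 4: 3, 3: 4}
{1: 0, 6: 1, 4: 3, 3: 4}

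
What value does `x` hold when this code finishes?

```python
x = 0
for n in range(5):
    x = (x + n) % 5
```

Let's trace through this code step by step.

Initialize: x = 0
Entering loop: for n in range(5):

After execution: x = 0
0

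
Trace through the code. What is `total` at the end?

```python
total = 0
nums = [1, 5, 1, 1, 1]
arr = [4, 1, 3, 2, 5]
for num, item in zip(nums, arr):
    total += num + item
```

Let's trace through this code step by step.

Initialize: total = 0
Initialize: nums = [1, 5, 1, 1, 1]
Initialize: arr = [4, 1, 3, 2, 5]
Entering loop: for num, item in zip(nums, arr):

After execution: total = 24
24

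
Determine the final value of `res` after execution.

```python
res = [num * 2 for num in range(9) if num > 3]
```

Let's trace through this code step by step.

Initialize: res = [num * 2 for num in range(9) if num > 3]

After execution: res = [8, 10, 12, 14, 16]
[8, 10, 12, 14, 16]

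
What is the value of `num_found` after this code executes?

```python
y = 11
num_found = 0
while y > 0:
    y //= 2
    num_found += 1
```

Let's trace through this code step by step.

Initialize: y = 11
Initialize: num_found = 0
Entering loop: while y > 0:

After execution: num_found = 4
4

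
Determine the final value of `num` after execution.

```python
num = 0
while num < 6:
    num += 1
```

Let's trace through this code step by step.

Initialize: num = 0
Entering loop: while num < 6:

After execution: num = 6
6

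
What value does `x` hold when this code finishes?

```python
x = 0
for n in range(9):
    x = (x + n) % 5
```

Let's trace through this code step by step.

Initialize: x = 0
Entering loop: for n in range(9):

After execution: x = 1
1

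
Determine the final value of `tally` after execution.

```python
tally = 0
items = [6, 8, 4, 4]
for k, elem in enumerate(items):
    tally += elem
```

Let's trace through this code step by step.

Initialize: tally = 0
Initialize: items = [6, 8, 4, 4]
Entering loop: for k, elem in enumerate(items):

After execution: tally = 22
22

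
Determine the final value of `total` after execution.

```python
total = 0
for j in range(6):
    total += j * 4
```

Let's trace through this code step by step.

Initialize: total = 0
Entering loop: for j in range(6):

After execution: total = 60
60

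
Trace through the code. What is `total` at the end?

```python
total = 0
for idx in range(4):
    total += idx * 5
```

Let's trace through this code step by step.

Initialize: total = 0
Entering loop: for idx in range(4):

After execution: total = 30
30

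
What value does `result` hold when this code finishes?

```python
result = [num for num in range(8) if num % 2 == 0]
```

Let's trace through this code step by step.

Initialize: result = [num for num in range(8) if num % 2 == 0]

After execution: result = [0, 2, 4, 6]
[0, 2, 4, 6]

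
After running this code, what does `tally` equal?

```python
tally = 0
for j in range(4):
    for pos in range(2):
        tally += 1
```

Let's trace through this code step by step.

Initialize: tally = 0
Entering loop: for j in range(4):

After execution: tally = 8
8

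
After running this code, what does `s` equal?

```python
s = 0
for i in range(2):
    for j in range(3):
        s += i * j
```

Let's trace through this code step by step.

Initialize: s = 0
Entering loop: for i in range(2):

After execution: s = 3
3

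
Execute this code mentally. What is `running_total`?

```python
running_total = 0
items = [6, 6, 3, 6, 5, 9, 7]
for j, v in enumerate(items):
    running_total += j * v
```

Let's trace through this code step by step.

Initialize: running_total = 0
Initialize: items = [6, 6, 3, 6, 5, 9, 7]
Entering loop: for j, v in enumerate(items):

After execution: running_total = 137
137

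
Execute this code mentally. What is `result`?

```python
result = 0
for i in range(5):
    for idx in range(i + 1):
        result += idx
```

Let's trace through this code step by step.

Initialize: result = 0
Entering loop: for i in range(5):

After execution: result = 20
20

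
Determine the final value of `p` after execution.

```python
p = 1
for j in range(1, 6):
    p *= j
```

Let's trace through this code step by step.

Initialize: p = 1
Entering loop: for j in range(1, 6):

After execution: p = 120
120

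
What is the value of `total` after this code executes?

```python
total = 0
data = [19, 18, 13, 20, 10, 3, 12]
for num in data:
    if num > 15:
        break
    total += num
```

Let's trace through this code step by step.

Initialize: total = 0
Initialize: data = [19, 18, 13, 20, 10, 3, 12]
Entering loop: for num in data:

After execution: total = 0
0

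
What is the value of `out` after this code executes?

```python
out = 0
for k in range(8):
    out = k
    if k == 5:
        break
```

Let's trace through this code step by step.

Initialize: out = 0
Entering loop: for k in range(8):

After execution: out = 5
5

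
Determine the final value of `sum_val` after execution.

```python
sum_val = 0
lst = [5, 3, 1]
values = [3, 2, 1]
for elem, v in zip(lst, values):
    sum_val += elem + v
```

Let's trace through this code step by step.

Initialize: sum_val = 0
Initialize: lst = [5, 3, 1]
Initialize: values = [3, 2, 1]
Entering loop: for elem, v in zip(lst, values):

After execution: sum_val = 15
15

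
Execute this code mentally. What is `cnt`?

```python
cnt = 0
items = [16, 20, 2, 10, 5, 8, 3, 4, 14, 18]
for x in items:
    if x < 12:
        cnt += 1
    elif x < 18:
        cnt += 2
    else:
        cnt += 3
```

Let's trace through this code step by step.

Initialize: cnt = 0
Initialize: items = [16, 20, 2, 10, 5, 8, 3, 4, 14, 18]
Entering loop: for x in items:

After execution: cnt = 16
16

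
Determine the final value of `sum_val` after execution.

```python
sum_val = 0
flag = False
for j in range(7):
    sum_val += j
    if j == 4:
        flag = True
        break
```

Let's trace through this code step by step.

Initialize: sum_val = 0
Initialize: flag = False
Entering loop: for j in range(7):

After execution: sum_val = 10
10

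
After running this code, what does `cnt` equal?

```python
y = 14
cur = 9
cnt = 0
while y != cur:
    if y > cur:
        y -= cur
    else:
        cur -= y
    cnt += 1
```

Let's trace through this code step by step.

Initialize: y = 14
Initialize: cur = 9
Initialize: cnt = 0
Entering loop: while y != cur:

After execution: cnt = 6
6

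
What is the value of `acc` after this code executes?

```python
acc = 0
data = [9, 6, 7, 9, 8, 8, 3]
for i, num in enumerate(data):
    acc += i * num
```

Let's trace through this code step by step.

Initialize: acc = 0
Initialize: data = [9, 6, 7, 9, 8, 8, 3]
Entering loop: for i, num in enumerate(data):

After execution: acc = 137
137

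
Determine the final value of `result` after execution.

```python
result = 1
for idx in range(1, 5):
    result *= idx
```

Let's trace through this code step by step.

Initialize: result = 1
Entering loop: for idx in range(1, 5):

After execution: result = 24
24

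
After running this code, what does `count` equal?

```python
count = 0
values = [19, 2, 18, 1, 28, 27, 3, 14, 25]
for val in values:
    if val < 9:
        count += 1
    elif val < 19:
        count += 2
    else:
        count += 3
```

Let's trace through this code step by step.

Initialize: count = 0
Initialize: values = [19, 2, 18, 1, 28, 27, 3, 14, 25]
Entering loop: for val in values:

After execution: count = 19
19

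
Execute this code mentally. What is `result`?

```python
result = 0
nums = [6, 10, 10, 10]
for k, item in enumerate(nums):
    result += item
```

Let's trace through this code step by step.

Initialize: result = 0
Initialize: nums = [6, 10, 10, 10]
Entering loop: for k, item in enumerate(nums):

After execution: result = 36
36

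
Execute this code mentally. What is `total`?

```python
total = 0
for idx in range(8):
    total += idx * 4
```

Let's trace through this code step by step.

Initialize: total = 0
Entering loop: for idx in range(8):

After execution: total = 112
112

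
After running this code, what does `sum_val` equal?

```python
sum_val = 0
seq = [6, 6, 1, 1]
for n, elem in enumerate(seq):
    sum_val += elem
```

Let's trace through this code step by step.

Initialize: sum_val = 0
Initialize: seq = [6, 6, 1, 1]
Entering loop: for n, elem in enumerate(seq):

After execution: sum_val = 14
14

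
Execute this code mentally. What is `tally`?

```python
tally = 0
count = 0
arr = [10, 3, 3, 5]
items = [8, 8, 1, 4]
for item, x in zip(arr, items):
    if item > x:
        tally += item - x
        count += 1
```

Let's trace through this code step by step.

Initialize: tally = 0
Initialize: count = 0
Initialize: arr = [10, 3, 3, 5]
Initialize: items = [8, 8, 1, 4]
Entering loop: for item, x in zip(arr, items):

After execution: tally = 5
5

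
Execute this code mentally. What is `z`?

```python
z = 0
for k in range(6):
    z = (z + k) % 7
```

Let's trace through this code step by step.

Initialize: z = 0
Entering loop: for k in range(6):

After execution: z = 1
1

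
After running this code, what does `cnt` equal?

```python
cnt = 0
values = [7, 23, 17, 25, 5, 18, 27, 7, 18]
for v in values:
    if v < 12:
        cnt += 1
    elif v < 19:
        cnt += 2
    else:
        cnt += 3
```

Let's trace through this code step by step.

Initialize: cnt = 0
Initialize: values = [7, 23, 17, 25, 5, 18, 27, 7, 18]
Entering loop: for v in values:

After execution: cnt = 18
18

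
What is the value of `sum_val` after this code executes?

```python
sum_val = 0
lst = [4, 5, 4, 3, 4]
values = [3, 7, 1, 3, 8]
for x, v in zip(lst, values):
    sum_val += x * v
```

Let's trace through this code step by step.

Initialize: sum_val = 0
Initialize: lst = [4, 5, 4, 3, 4]
Initialize: values = [3, 7, 1, 3, 8]
Entering loop: for x, v in zip(lst, values):

After execution: sum_val = 92
92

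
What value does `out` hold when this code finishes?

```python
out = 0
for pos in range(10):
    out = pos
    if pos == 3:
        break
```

Let's trace through this code step by step.

Initialize: out = 0
Entering loop: for pos in range(10):

After execution: out = 3
3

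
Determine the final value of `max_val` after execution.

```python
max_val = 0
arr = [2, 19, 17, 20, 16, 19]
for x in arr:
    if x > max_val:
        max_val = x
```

Let's trace through this code step by step.

Initialize: max_val = 0
Initialize: arr = [2, 19, 17, 20, 16, 19]
Entering loop: for x in arr:

After execution: max_val = 20
20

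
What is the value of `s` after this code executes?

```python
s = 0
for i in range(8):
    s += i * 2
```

Let's trace through this code step by step.

Initialize: s = 0
Entering loop: for i in range(8):

After execution: s = 56
56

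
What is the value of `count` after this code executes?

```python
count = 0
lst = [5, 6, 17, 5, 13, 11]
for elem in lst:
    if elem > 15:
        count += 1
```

Let's trace through this code step by step.

Initialize: count = 0
Initialize: lst = [5, 6, 17, 5, 13, 11]
Entering loop: for elem in lst:

After execution: count = 1
1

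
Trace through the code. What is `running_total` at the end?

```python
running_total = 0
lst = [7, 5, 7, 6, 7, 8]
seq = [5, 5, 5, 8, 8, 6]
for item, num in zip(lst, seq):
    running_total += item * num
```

Let's trace through this code step by step.

Initialize: running_total = 0
Initialize: lst = [7, 5, 7, 6, 7, 8]
Initialize: seq = [5, 5, 5, 8, 8, 6]
Entering loop: for item, num in zip(lst, seq):

After execution: running_total = 247
247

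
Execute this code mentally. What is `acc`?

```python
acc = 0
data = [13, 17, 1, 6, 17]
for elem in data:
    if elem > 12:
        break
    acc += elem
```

Let's trace through this code step by step.

Initialize: acc = 0
Initialize: data = [13, 17, 1, 6, 17]
Entering loop: for elem in data:

After execution: acc = 0
0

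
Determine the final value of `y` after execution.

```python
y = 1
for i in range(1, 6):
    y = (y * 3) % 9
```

Let's trace through this code step by step.

Initialize: y = 1
Entering loop: for i in range(1, 6):

After execution: y = 0
0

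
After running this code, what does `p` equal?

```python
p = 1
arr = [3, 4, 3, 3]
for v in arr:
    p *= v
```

Let's trace through this code step by step.

Initialize: p = 1
Initialize: arr = [3, 4, 3, 3]
Entering loop: for v in arr:

After execution: p = 108
108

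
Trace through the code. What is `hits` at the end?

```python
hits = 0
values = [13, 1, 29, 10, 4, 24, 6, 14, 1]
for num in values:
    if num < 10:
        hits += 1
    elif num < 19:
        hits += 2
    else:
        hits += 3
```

Let's trace through this code step by step.

Initialize: hits = 0
Initialize: values = [13, 1, 29, 10, 4, 24, 6, 14, 1]
Entering loop: for num in values:

After execution: hits = 16
16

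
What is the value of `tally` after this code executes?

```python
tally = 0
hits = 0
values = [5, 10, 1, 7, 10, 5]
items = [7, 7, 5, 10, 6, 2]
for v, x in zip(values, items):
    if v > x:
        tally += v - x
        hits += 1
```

Let's trace through this code step by step.

Initialize: tally = 0
Initialize: hits = 0
Initialize: values = [5, 10, 1, 7, 10, 5]
Initialize: items = [7, 7, 5, 10, 6, 2]
Entering loop: for v, x in zip(values, items):

After execution: tally = 10
10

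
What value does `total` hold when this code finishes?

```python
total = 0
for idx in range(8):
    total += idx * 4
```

Let's trace through this code step by step.

Initialize: total = 0
Entering loop: for idx in range(8):

After execution: total = 112
112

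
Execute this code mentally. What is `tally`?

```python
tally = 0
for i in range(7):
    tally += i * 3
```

Let's trace through this code step by step.

Initialize: tally = 0
Entering loop: for i in range(7):

After execution: tally = 63
63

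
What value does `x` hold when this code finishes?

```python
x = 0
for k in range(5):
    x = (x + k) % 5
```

Let's trace through this code step by step.

Initialize: x = 0
Entering loop: for k in range(5):

After execution: x = 0
0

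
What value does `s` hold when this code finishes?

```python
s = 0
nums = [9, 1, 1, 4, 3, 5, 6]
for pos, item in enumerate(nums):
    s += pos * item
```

Let's trace through this code step by step.

Initialize: s = 0
Initialize: nums = [9, 1, 1, 4, 3, 5, 6]
Entering loop: for pos, item in enumerate(nums):

After execution: s = 88
88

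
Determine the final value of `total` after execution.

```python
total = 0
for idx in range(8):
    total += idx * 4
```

Let's trace through this code step by step.

Initialize: total = 0
Entering loop: for idx in range(8):

After execution: total = 112
112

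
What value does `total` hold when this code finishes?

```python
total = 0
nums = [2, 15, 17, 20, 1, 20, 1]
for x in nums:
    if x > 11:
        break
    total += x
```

Let's trace through this code step by step.

Initialize: total = 0
Initialize: nums = [2, 15, 17, 20, 1, 20, 1]
Entering loop: for x in nums:

After execution: total = 2
2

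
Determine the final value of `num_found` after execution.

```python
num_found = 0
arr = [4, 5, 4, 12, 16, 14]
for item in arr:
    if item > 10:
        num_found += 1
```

Let's trace through this code step by step.

Initialize: num_found = 0
Initialize: arr = [4, 5, 4, 12, 16, 14]
Entering loop: for item in arr:

After execution: num_found = 3
3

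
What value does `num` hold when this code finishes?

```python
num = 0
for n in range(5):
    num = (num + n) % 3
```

Let's trace through this code step by step.

Initialize: num = 0
Entering loop: for n in range(5):

After execution: num = 1
1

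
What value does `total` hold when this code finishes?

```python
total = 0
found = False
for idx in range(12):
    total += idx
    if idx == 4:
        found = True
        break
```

Let's trace through this code step by step.

Initialize: total = 0
Initialize: found = False
Entering loop: for idx in range(12):

After execution: total = 10
10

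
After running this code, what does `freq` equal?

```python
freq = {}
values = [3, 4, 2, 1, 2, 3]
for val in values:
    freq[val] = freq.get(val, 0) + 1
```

Let's trace through this code step by step.

Initialize: freq = {}
Initialize: values = [3, 4, 2, 1, 2, 3]
Entering loop: for val in values:

After execution: freq = {3: 2, 4: 1, 2: 2, 1: 1}
{3: 2, 4: 1, 2: 2, 1: 1}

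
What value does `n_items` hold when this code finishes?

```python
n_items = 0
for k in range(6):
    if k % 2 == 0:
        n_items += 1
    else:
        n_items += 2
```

Let's trace through this code step by step.

Initialize: n_items = 0
Entering loop: for k in range(6):

After execution: n_items = 9
9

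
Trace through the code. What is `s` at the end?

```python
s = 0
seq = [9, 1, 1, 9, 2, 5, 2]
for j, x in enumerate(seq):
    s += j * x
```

Let's trace through this code step by step.

Initialize: s = 0
Initialize: seq = [9, 1, 1, 9, 2, 5, 2]
Entering loop: for j, x in enumerate(seq):

After execution: s = 75
75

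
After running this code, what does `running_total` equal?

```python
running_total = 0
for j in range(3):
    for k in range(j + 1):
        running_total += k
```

Let's trace through this code step by step.

Initialize: running_total = 0
Entering loop: for j in range(3):

After execution: running_total = 4
4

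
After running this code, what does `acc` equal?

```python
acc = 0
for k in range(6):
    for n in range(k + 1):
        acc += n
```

Let's trace through this code step by step.

Initialize: acc = 0
Entering loop: for k in range(6):

After execution: acc = 35
35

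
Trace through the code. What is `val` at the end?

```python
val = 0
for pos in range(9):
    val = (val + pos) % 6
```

Let's trace through this code step by step.

Initialize: val = 0
Entering loop: for pos in range(9):

After execution: val = 0
0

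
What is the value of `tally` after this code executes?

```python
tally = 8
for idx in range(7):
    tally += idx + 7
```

Let's trace through this code step by step.

Initialize: tally = 8
Entering loop: for idx in range(7):

After execution: tally = 78
78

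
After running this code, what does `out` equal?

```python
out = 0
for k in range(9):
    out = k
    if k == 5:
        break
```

Let's trace through this code step by step.

Initialize: out = 0
Entering loop: for k in range(9):

After execution: out = 5
5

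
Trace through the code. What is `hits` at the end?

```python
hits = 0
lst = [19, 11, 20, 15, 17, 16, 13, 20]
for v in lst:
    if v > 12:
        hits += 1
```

Let's trace through this code step by step.

Initialize: hits = 0
Initialize: lst = [19, 11, 20, 15, 17, 16, 13, 20]
Entering loop: for v in lst:

After execution: hits = 7
7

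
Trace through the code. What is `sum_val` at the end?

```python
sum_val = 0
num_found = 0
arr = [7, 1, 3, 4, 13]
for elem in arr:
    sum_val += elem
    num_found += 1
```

Let's trace through this code step by step.

Initialize: sum_val = 0
Initialize: num_found = 0
Initialize: arr = [7, 1, 3, 4, 13]
Entering loop: for elem in arr:

After execution: sum_val = 28
28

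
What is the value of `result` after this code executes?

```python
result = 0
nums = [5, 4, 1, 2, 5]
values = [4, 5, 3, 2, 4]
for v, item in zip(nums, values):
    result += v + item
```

Let's trace through this code step by step.

Initialize: result = 0
Initialize: nums = [5, 4, 1, 2, 5]
Initialize: values = [4, 5, 3, 2, 4]
Entering loop: for v, item in zip(nums, values):

After execution: result = 35
35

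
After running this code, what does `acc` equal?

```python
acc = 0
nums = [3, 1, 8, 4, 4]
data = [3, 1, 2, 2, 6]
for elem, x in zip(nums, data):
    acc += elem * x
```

Let's trace through this code step by step.

Initialize: acc = 0
Initialize: nums = [3, 1, 8, 4, 4]
Initialize: data = [3, 1, 2, 2, 6]
Entering loop: for elem, x in zip(nums, data):

After execution: acc = 58
58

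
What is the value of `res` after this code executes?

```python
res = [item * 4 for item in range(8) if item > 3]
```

Let's trace through this code step by step.

Initialize: res = [item * 4 for item in range(8) if item > 3]

After execution: res = [16, 20, 24, 28]
[16, 20, 24, 28]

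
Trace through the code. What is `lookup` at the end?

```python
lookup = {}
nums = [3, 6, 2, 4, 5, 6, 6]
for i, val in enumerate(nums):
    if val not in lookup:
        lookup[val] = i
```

Let's trace through this code step by step.

Initialize: lookup = {}
Initialize: nums = [3, 6, 2, 4, 5, 6, 6]
Entering loop: for i, val in enumerate(nums):

After execution: lookup = {3: 0, 6: 1, 2: 2, 4: 3, 5: 4}
{3: 0, 6: 1, 2: 2, 4: 3, 5: 4}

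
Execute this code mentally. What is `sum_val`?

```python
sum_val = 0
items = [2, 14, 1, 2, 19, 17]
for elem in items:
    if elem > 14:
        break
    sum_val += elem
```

Let's trace through this code step by step.

Initialize: sum_val = 0
Initialize: items = [2, 14, 1, 2, 19, 17]
Entering loop: for elem in items:

After execution: sum_val = 19
19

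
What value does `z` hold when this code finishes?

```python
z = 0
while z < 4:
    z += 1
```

Let's trace through this code step by step.

Initialize: z = 0
Entering loop: while z < 4:

After execution: z = 4
4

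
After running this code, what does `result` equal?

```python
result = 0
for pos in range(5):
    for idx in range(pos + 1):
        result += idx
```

Let's trace through this code step by step.

Initialize: result = 0
Entering loop: for pos in range(5):

After execution: result = 20
20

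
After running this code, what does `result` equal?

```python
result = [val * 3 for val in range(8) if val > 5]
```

Let's trace through this code step by step.

Initialize: result = [val * 3 for val in range(8) if val > 5]

After execution: result = [18, 21]
[18, 21]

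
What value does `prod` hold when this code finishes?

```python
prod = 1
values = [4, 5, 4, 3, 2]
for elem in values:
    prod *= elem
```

Let's trace through this code step by step.

Initialize: prod = 1
Initialize: values = [4, 5, 4, 3, 2]
Entering loop: for elem in values:

After execution: prod = 480
480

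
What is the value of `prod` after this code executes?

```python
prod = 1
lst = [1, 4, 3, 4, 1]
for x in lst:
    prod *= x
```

Let's trace through this code step by step.

Initialize: prod = 1
Initialize: lst = [1, 4, 3, 4, 1]
Entering loop: for x in lst:

After execution: prod = 48
48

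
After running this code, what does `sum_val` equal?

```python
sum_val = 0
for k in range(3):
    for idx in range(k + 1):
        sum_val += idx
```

Let's trace through this code step by step.

Initialize: sum_val = 0
Entering loop: for k in range(3):

After execution: sum_val = 4
4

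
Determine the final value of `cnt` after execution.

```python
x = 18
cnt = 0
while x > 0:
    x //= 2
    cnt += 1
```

Let's trace through this code step by step.

Initialize: x = 18
Initialize: cnt = 0
Entering loop: while x > 0:

After execution: cnt = 5
5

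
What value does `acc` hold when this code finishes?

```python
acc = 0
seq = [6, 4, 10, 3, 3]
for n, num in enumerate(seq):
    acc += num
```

Let's trace through this code step by step.

Initialize: acc = 0
Initialize: seq = [6, 4, 10, 3, 3]
Entering loop: for n, num in enumerate(seq):

After execution: acc = 26
26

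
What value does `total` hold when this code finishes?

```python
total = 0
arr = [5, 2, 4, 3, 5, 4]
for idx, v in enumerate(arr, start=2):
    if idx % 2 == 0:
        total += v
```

Let's trace through this code step by step.

Initialize: total = 0
Initialize: arr = [5, 2, 4, 3, 5, 4]
Entering loop: for idx, v in enumerate(arr, start=2):

After execution: total = 14
14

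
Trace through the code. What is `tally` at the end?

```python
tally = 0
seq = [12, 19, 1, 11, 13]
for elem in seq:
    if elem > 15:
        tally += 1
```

Let's trace through this code step by step.

Initialize: tally = 0
Initialize: seq = [12, 19, 1, 11, 13]
Entering loop: for elem in seq:

After execution: tally = 1
1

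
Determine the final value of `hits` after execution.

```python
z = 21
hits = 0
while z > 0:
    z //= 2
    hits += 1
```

Let's trace through this code step by step.

Initialize: z = 21
Initialize: hits = 0
Entering loop: while z > 0:

After execution: hits = 5
5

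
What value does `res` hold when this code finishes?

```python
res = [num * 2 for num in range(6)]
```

Let's trace through this code step by step.

Initialize: res = [num * 2 for num in range(6)]

After execution: res = [0, 2, 4, 6, 8, 10]
[0, 2, 4, 6, 8, 10]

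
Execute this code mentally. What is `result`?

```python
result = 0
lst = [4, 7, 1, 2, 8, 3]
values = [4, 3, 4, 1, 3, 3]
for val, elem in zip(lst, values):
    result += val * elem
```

Let's trace through this code step by step.

Initialize: result = 0
Initialize: lst = [4, 7, 1, 2, 8, 3]
Initialize: values = [4, 3, 4, 1, 3, 3]
Entering loop: for val, elem in zip(lst, values):

After execution: result = 76
76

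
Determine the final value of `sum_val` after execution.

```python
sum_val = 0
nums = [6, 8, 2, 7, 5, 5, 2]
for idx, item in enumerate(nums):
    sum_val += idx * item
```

Let's trace through this code step by step.

Initialize: sum_val = 0
Initialize: nums = [6, 8, 2, 7, 5, 5, 2]
Entering loop: for idx, item in enumerate(nums):

After execution: sum_val = 90
90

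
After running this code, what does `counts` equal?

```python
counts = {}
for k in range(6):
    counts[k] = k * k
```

Let's trace through this code step by step.

Initialize: counts = {}
Entering loop: for k in range(6):

After execution: counts = {0: 0, 1: 1, 2: 4, 3: 9, 4: 16, 5: 25}
{0: 0, 1: 1, 2: 4, 3: 9, 4: 16, 5: 25}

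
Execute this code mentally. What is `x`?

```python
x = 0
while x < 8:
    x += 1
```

Let's trace through this code step by step.

Initialize: x = 0
Entering loop: while x < 8:

After execution: x = 8
8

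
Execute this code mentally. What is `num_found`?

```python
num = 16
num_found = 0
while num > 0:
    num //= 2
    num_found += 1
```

Let's trace through this code step by step.

Initialize: num = 16
Initialize: num_found = 0
Entering loop: while num > 0:

After execution: num_found = 5
5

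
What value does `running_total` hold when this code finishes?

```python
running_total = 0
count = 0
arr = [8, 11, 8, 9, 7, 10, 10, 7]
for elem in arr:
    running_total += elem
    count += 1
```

Let's trace through this code step by step.

Initialize: running_total = 0
Initialize: count = 0
Initialize: arr = [8, 11, 8, 9, 7, 10, 10, 7]
Entering loop: for elem in arr:

After execution: running_total = 70
70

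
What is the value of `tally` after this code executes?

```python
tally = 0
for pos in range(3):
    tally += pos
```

Let's trace through this code step by step.

Initialize: tally = 0
Entering loop: for pos in range(3):

After execution: tally = 3
3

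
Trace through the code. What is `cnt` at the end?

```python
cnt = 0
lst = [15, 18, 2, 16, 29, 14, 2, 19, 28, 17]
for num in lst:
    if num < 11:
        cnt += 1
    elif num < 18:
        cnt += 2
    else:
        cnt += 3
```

Let's trace through this code step by step.

Initialize: cnt = 0
Initialize: lst = [15, 18, 2, 16, 29, 14, 2, 19, 28, 17]
Entering loop: for num in lst:

After execution: cnt = 22
22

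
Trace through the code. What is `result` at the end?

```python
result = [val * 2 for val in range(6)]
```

Let's trace through this code step by step.

Initialize: result = [val * 2 for val in range(6)]

After execution: result = [0, 2, 4, 6, 8, 10]
[0, 2, 4, 6, 8, 10]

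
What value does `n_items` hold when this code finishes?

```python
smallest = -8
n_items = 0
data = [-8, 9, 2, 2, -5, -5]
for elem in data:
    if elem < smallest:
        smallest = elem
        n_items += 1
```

Let's trace through this code step by step.

Initialize: smallest = -8
Initialize: n_items = 0
Initialize: data = [-8, 9, 2, 2, -5, -5]
Entering loop: for elem in data:

After execution: n_items = 0
0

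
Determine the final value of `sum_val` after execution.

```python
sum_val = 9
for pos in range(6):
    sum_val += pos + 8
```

Let's trace through this code step by step.

Initialize: sum_val = 9
Entering loop: for pos in range(6):

After execution: sum_val = 72
72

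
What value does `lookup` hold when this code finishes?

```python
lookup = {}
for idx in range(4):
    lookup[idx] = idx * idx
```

Let's trace through this code step by step.

Initialize: lookup = {}
Entering loop: for idx in range(4):

After execution: lookup = {0: 0, 1: 1, 2: 4, 3: 9}
{0: 0, 1: 1, 2: 4, 3: 9}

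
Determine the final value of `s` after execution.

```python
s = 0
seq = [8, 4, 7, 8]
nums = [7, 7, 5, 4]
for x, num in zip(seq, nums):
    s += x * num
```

Let's trace through this code step by step.

Initialize: s = 0
Initialize: seq = [8, 4, 7, 8]
Initialize: nums = [7, 7, 5, 4]
Entering loop: for x, num in zip(seq, nums):

After execution: s = 151
151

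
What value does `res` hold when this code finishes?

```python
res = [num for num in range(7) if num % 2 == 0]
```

Let's trace through this code step by step.

Initialize: res = [num for num in range(7) if num % 2 == 0]

After execution: res = [0, 2, 4, 6]
[0, 2, 4, 6]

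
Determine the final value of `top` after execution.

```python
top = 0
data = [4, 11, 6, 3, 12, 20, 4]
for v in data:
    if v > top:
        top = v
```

Let's trace through this code step by step.

Initialize: top = 0
Initialize: data = [4, 11, 6, 3, 12, 20, 4]
Entering loop: for v in data:

After execution: top = 20
20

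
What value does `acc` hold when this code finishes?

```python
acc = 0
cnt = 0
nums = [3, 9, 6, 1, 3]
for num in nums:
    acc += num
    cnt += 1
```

Let's trace through this code step by step.

Initialize: acc = 0
Initialize: cnt = 0
Initialize: nums = [3, 9, 6, 1, 3]
Entering loop: for num in nums:

After execution: acc = 22
22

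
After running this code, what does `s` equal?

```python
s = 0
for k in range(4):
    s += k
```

Let's trace through this code step by step.

Initialize: s = 0
Entering loop: for k in range(4):

After execution: s = 6
6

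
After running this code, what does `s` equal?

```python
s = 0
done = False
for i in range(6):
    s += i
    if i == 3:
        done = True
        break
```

Let's trace through this code step by step.

Initialize: s = 0
Initialize: done = False
Entering loop: for i in range(6):

After execution: s = 6
6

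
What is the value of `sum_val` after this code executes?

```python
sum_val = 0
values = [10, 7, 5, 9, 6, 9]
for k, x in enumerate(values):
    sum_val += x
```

Let's trace through this code step by step.

Initialize: sum_val = 0
Initialize: values = [10, 7, 5, 9, 6, 9]
Entering loop: for k, x in enumerate(values):

After execution: sum_val = 46
46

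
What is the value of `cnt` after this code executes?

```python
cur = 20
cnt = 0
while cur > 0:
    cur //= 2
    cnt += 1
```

Let's trace through this code step by step.

Initialize: cur = 20
Initialize: cnt = 0
Entering loop: while cur > 0:

After execution: cnt = 5
5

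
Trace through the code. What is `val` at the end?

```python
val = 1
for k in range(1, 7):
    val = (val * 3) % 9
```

Let's trace through this code step by step.

Initialize: val = 1
Entering loop: for k in range(1, 7):

After execution: val = 0
0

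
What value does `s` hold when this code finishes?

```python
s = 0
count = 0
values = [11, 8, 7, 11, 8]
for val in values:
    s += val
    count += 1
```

Let's trace through this code step by step.

Initialize: s = 0
Initialize: count = 0
Initialize: values = [11, 8, 7, 11, 8]
Entering loop: for val in values:

After execution: s = 45
45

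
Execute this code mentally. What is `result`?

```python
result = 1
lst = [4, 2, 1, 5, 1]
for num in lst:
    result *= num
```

Let's trace through this code step by step.

Initialize: result = 1
Initialize: lst = [4, 2, 1, 5, 1]
Entering loop: for num in lst:

After execution: result = 40
40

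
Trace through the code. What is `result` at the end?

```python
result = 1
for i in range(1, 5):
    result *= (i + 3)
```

Let's trace through this code step by step.

Initialize: result = 1
Entering loop: for i in range(1, 5):

After execution: result = 840
840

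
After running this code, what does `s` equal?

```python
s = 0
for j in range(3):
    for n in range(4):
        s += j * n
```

Let's trace through this code step by step.

Initialize: s = 0
Entering loop: for j in range(3):

After execution: s = 18
18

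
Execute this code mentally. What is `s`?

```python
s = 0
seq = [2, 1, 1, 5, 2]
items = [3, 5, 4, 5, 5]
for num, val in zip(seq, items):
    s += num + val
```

Let's trace through this code step by step.

Initialize: s = 0
Initialize: seq = [2, 1, 1, 5, 2]
Initialize: items = [3, 5, 4, 5, 5]
Entering loop: for num, val in zip(seq, items):

After execution: s = 33
33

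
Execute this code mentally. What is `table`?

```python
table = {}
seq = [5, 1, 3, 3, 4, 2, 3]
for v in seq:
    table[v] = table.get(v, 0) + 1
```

Let's trace through this code step by step.

Initialize: table = {}
Initialize: seq = [5, 1, 3, 3, 4, 2, 3]
Entering loop: for v in seq:

After execution: table = {5: 1, 1: 1, 3: 3, 4: 1, 2: 1}
{5: 1, 1: 1, 3: 3, 4: 1, 2: 1}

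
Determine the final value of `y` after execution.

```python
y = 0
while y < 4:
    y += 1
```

Let's trace through this code step by step.

Initialize: y = 0
Entering loop: while y < 4:

After execution: y = 4
4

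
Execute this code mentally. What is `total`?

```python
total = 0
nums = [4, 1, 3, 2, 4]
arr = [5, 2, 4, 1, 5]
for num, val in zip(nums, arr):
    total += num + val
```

Let's trace through this code step by step.

Initialize: total = 0
Initialize: nums = [4, 1, 3, 2, 4]
Initialize: arr = [5, 2, 4, 1, 5]
Entering loop: for num, val in zip(nums, arr):

After execution: total = 31
31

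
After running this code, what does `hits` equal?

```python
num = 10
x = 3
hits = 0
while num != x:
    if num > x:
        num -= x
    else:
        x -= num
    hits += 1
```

Let's trace through this code step by step.

Initialize: num = 10
Initialize: x = 3
Initialize: hits = 0
Entering loop: while num != x:

After execution: hits = 5
5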